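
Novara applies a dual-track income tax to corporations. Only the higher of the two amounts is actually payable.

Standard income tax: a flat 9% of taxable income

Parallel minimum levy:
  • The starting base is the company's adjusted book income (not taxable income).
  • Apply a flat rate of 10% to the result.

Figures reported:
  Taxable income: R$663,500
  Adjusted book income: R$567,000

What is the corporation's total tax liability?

R$59,715

Parallel minimum levy:
  Base (adjusted book income): R$567,000
  R$567,000 × 10% = R$56,700

Standard income tax:
  R$663,500 × 9% = R$59,715

R$59,715 > R$56,700, so the standard income tax governs.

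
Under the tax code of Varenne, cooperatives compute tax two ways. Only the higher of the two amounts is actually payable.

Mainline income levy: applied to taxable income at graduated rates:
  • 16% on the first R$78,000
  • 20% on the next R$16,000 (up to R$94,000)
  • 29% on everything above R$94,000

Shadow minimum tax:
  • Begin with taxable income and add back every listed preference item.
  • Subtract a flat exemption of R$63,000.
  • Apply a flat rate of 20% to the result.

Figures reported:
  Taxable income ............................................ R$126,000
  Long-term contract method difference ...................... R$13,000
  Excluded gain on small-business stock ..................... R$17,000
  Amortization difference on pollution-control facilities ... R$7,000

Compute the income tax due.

Mainline income levy:
  R$78,000 × 16% = R$12,480
  R$16,000 × 20% = R$3,200
  R$32,000 × 29% = R$9,280
  → R$24,960

Shadow minimum tax:
  Adjusted income: R$126,000 + R$13,000 + R$17,000 + R$7,000 = R$163,000
  Less exemption R$63,000 → base R$100,000
  R$100,000 × 20% = R$20,000

R$24,960 > R$20,000, so the mainline income levy governs.

R$24,960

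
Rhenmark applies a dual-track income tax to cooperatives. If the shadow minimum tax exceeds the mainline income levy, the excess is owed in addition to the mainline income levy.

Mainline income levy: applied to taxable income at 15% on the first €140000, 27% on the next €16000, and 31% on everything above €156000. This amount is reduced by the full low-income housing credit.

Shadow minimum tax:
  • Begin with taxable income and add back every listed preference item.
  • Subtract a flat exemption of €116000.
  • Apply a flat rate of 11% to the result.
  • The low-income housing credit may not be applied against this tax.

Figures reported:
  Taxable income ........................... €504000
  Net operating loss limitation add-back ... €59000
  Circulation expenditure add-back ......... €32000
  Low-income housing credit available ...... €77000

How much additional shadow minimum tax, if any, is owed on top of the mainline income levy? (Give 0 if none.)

Shadow minimum tax:
  Adjusted income: €504000 + €59000 + €32000 = €595000
  Less exemption €116000 → base €479000
  €479000 × 11% = €52690

Mainline income levy:
  €140000 × 15% = €21000
  €16000 × 27% = €4320
  €348000 × 31% = €107880
  → €133200
  Less low-income housing credit €77000 → €56200

€52690 ≤ €56200, so no add-on is due.

€0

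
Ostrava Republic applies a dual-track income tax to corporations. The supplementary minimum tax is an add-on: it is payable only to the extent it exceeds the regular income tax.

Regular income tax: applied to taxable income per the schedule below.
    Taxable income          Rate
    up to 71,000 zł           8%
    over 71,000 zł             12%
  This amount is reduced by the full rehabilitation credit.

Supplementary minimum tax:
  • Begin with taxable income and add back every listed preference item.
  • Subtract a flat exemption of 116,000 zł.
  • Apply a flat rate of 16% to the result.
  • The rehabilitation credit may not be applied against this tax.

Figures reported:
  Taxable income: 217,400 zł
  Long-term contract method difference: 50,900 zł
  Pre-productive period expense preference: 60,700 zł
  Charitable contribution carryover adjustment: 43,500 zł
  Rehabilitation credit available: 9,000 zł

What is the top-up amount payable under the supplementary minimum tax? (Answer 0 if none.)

26,792 zł

Regular income tax:
  71,000 zł × 8% = 5,680 zł
  146,400 zł × 12% = 17,568 zł
  → 23,248 zł
  Less rehabilitation credit 9,000 zł → 14,248 zł

Supplementary minimum tax:
  Adjusted income: 217,400 zł + 50,900 zł + 60,700 zł + 43,500 zł = 372,500 zł
  Less exemption 116,000 zł → base 256,500 zł
  256,500 zł × 16% = 41,040 zł

Excess of supplementary minimum tax over regular income tax: 41,040 zł − 14,248 zł = 26,792 zł.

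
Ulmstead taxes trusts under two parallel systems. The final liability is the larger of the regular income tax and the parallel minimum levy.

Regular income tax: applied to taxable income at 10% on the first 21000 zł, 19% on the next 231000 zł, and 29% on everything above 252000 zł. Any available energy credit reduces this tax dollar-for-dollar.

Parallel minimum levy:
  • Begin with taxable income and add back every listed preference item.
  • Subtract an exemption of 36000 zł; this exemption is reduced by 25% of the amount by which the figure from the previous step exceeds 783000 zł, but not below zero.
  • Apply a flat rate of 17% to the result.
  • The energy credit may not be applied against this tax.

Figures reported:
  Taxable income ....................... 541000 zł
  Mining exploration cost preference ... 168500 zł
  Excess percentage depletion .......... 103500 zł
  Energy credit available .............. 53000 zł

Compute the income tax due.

Regular income tax:
  21000 zł × 10% = 2100 zł
  231000 zł × 19% = 43890 zł
  289000 zł × 29% = 83810 zł
  → 129800 zł
  Less energy credit 53000 zł → 76800 zł

Parallel minimum levy:
  Adjusted income: 541000 zł + 168500 zł + 103500 zł = 813000 zł
  Exemption: 36000 zł − 25% × (813000 zł − 783000 zł) = 36000 zł − 7500 zł = 28500 zł
  Base: 813000 zł − 28500 zł = 784500 zł
  784500 zł × 17% = 133365 zł

133365 zł > 76800 zł, so the parallel minimum levy is the binding amount.

133365 zł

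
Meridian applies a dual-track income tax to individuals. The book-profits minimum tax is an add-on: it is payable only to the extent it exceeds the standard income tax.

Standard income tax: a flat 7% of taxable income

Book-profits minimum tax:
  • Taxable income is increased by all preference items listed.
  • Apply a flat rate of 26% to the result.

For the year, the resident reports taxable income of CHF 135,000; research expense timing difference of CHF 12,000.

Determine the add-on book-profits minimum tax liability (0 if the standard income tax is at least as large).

Standard income tax:
  CHF 135,000 × 7% = CHF 9,450

Book-profits minimum tax:
  Adjusted income: CHF 135,000 + CHF 12,000 = CHF 147,000
  CHF 147,000 × 26% = CHF 38,220

Excess of book-profits minimum tax over standard income tax: CHF 38,220 − CHF 9,450 = CHF 28,770.

CHF 28,770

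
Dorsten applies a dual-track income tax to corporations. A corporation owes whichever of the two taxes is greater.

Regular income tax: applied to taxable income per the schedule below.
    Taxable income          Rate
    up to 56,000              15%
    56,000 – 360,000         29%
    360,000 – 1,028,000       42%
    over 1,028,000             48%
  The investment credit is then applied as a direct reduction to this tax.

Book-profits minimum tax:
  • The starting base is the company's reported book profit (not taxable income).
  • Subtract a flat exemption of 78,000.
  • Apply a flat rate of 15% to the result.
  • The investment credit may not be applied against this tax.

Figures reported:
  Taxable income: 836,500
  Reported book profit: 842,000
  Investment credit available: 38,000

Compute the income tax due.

258,690

Regular income tax:
  56,000 × 15% = 8,400
  304,000 × 29% = 88,160
  476,500 × 42% = 200,130
  → 296,690
  Less investment credit 38,000 → 258,690

Book-profits minimum tax:
  Base (reported book profit): 842,000
  Less exemption 78,000 → base 764,000
  764,000 × 15% = 114,600

258,690 > 114,600, so the regular income tax governs.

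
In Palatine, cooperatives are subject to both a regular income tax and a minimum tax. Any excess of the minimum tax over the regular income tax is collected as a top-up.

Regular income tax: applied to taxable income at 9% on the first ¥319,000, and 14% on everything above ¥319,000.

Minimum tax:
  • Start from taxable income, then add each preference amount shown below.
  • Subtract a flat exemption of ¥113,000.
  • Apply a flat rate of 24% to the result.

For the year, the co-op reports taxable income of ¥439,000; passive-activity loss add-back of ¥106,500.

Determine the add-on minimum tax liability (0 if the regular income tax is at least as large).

Regular income tax:
  ¥319,000 × 9% = ¥28,710
  ¥120,000 × 14% = ¥16,800
  → ¥45,510

Minimum tax:
  Adjusted income: ¥439,000 + ¥106,500 = ¥545,500
  Less exemption ¥113,000 → base ¥432,500
  ¥432,500 × 24% = ¥103,800

Excess of minimum tax over regular income tax: ¥103,800 − ¥45,510 = ¥58,290.

¥58,290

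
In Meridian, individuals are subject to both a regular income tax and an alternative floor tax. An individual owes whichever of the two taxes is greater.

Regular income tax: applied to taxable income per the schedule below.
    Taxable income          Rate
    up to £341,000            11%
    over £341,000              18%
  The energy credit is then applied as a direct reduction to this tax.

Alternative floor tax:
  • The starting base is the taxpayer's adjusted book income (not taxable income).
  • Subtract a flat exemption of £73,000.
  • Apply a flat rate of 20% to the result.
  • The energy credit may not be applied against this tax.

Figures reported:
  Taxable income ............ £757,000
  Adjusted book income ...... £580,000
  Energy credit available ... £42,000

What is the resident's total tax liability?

£101,400

Regular income tax:
  £341,000 × 11% = £37,510
  £416,000 × 18% = £74,880
  → £112,390
  Less energy credit £42,000 → £70,390

Alternative floor tax:
  Base (adjusted book income): £580,000
  Less exemption £73,000 → base £507,000
  £507,000 × 20% = £101,400

£101,400 > £70,390, so the alternative floor tax is the binding amount.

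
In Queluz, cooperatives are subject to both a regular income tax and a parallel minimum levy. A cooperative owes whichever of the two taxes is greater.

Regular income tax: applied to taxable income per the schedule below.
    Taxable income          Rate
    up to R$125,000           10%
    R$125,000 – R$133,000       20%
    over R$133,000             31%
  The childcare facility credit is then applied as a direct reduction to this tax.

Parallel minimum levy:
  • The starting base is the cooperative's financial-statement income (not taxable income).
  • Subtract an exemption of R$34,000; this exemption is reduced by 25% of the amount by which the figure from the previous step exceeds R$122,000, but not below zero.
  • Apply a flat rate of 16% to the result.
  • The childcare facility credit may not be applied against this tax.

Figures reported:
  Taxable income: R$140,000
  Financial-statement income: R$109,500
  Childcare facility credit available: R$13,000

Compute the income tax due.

Regular income tax:
  R$125,000 × 10% = R$12,500
  R$8,000 × 20% = R$1,600
  R$7,000 × 31% = R$2,170
  → R$16,270
  Less childcare facility credit R$13,000 → R$3,270

Parallel minimum levy:
  Base (financial-statement income): R$109,500
  Exemption: R$109,500 ≤ R$122,000, so full R$34,000 applies
  Base: R$109,500 − R$34,000 = R$75,500
  R$75,500 × 16% = R$12,080

R$12,080 > R$3,270, so the parallel minimum levy is the binding amount.

R$12,080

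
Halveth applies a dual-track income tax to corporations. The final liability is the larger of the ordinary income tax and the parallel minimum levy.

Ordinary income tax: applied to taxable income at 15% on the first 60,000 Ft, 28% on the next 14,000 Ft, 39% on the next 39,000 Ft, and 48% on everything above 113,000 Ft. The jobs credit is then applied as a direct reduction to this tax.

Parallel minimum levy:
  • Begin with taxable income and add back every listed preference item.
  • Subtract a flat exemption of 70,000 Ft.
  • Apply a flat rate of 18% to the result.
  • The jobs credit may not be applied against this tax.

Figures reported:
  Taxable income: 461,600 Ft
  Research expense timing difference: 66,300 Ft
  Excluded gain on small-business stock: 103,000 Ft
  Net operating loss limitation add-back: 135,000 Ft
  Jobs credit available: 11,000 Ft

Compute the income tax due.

Parallel minimum levy:
  Adjusted income: 461,600 Ft + 66,300 Ft + 103,000 Ft + 135,000 Ft = 765,900 Ft
  Less exemption 70,000 Ft → base 695,900 Ft
  695,900 Ft × 18% = 125,262 Ft

Ordinary income tax:
  60,000 Ft × 15% = 9,000 Ft
  14,000 Ft × 28% = 3,920 Ft
  39,000 Ft × 39% = 15,210 Ft
  348,600 Ft × 48% = 167,328 Ft
  → 195,458 Ft
  Less jobs credit 11,000 Ft → 184,458 Ft

184,458 Ft > 125,262 Ft, so the ordinary income tax governs.

184,458 Ft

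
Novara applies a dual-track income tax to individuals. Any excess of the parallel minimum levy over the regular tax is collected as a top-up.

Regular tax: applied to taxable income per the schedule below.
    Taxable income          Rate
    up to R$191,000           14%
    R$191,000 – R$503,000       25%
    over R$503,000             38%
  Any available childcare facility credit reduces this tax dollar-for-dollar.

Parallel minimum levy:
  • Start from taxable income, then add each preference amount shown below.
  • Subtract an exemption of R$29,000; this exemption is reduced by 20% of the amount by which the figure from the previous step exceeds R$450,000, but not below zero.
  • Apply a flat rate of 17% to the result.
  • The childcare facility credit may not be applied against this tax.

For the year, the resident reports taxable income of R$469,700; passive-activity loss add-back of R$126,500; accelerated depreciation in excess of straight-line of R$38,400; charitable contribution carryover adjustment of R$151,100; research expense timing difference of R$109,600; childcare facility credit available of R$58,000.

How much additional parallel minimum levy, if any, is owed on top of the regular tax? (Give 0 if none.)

Parallel minimum levy:
  Adjusted income: R$469,700 + R$126,500 + R$38,400 + R$151,100 + R$109,600 = R$895,300
  Exemption: 20% × (R$895,300 − R$450,000) = R$89,060 ≥ R$29,000, so the exemption is fully phased out
  Base: R$895,300 − R$0 = R$895,300
  R$895,300 × 17% = R$152,201

Regular tax:
  R$191,000 × 14% = R$26,740
  R$278,700 × 25% = R$69,675
  → R$96,415
  Less childcare facility credit R$58,000 → R$38,415

Excess of parallel minimum levy over regular tax: R$152,201 − R$38,415 = R$113,786.

R$113,786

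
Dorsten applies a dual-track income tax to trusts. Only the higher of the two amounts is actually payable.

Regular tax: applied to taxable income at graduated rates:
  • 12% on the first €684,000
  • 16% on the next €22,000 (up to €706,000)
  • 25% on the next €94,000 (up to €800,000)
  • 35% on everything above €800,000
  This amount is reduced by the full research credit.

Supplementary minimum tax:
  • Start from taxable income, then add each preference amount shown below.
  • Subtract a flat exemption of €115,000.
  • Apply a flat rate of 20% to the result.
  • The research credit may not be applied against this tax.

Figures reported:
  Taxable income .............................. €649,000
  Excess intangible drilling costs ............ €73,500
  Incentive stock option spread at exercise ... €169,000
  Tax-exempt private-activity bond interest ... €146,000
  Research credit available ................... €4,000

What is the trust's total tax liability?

€184,500

Supplementary minimum tax:
  Adjusted income: €649,000 + €73,500 + €169,000 + €146,000 = €1,037,500
  Less exemption €115,000 → base €922,500
  €922,500 × 20% = €184,500

Regular tax:
  €649,000 × 12% = €77,880
  Less research credit €4,000 → €73,880

€184,500 > €73,880, so the supplementary minimum tax is the binding amount.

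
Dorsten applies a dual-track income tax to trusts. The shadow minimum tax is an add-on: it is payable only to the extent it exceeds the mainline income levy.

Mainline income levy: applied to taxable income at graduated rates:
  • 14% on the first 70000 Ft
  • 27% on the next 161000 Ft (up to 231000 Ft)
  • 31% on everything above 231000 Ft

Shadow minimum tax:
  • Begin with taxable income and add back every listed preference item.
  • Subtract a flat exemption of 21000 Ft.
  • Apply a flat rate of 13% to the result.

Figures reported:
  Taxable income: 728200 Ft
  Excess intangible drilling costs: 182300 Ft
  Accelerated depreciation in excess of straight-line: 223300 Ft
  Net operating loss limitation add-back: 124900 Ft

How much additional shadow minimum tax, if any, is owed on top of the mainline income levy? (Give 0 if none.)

Shadow minimum tax:
  Adjusted income: 728200 Ft + 182300 Ft + 223300 Ft + 124900 Ft = 1258700 Ft
  Less exemption 21000 Ft → base 1237700 Ft
  1237700 Ft × 13% = 160901 Ft

Mainline income levy:
  70000 Ft × 14% = 9800 Ft
  161000 Ft × 27% = 43470 Ft
  497200 Ft × 31% = 154132 Ft
  → 207402 Ft

160901 Ft ≤ 207402 Ft, so no add-on is due.

0 Ft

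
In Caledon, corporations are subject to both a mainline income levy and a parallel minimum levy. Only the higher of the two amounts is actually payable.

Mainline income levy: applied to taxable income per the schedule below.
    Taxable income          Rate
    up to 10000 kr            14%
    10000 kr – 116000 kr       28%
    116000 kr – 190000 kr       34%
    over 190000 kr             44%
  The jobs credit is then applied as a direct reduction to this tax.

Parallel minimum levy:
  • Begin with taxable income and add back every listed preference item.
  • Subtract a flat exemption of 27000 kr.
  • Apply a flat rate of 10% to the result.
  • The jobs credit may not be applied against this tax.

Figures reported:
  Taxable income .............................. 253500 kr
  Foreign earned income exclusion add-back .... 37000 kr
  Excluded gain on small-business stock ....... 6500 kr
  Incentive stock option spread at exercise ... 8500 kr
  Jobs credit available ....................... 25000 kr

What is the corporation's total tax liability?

59180 kr

Parallel minimum levy:
  Adjusted income: 253500 kr + 37000 kr + 6500 kr + 8500 kr = 305500 kr
  Less exemption 27000 kr → base 278500 kr
  278500 kr × 10% = 27850 kr

Mainline income levy:
  10000 kr × 14% = 1400 kr
  106000 kr × 28% = 29680 kr
  74000 kr × 34% = 25160 kr
  63500 kr × 44% = 27940 kr
  → 84180 kr
  Less jobs credit 25000 kr → 59180 kr

59180 kr > 27850 kr, so the mainline income levy governs.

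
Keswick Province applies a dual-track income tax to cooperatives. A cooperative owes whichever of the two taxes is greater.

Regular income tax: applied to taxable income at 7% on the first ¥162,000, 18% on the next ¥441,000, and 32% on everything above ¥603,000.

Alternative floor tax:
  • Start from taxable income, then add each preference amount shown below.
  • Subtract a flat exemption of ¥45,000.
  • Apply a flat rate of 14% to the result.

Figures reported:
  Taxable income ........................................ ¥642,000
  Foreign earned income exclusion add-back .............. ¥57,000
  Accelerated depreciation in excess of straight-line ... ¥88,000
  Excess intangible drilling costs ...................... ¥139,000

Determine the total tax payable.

Alternative floor tax:
  Adjusted income: ¥642,000 + ¥57,000 + ¥88,000 + ¥139,000 = ¥926,000
  Less exemption ¥45,000 → base ¥881,000
  ¥881,000 × 14% = ¥123,340

Regular income tax:
  ¥162,000 × 7% = ¥11,340
  ¥441,000 × 18% = ¥79,380
  ¥39,000 × 32% = ¥12,480
  → ¥103,200

¥123,340 > ¥103,200, so the alternative floor tax is the binding amount.

¥123,340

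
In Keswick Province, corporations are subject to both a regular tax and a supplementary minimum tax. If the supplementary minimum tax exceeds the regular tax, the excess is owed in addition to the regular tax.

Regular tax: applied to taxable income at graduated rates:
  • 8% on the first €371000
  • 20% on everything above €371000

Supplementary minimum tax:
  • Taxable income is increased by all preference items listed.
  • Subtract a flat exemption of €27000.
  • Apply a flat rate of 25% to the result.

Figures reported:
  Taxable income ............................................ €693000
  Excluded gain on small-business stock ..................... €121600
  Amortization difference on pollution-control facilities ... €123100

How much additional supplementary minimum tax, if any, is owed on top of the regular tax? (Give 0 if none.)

€133595

Supplementary minimum tax:
  Adjusted income: €693000 + €121600 + €123100 = €937700
  Less exemption €27000 → base €910700
  €910700 × 25% = €227675

Regular tax:
  €371000 × 8% = €29680
  €322000 × 20% = €64400
  → €94080

Excess of supplementary minimum tax over regular tax: €227675 − €94080 = €133595.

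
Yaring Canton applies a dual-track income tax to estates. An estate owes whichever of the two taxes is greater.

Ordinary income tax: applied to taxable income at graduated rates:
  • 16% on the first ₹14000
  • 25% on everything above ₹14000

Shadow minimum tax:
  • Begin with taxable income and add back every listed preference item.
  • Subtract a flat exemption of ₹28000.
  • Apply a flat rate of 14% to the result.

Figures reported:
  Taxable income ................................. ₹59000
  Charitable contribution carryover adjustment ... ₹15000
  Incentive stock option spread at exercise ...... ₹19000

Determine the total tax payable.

Ordinary income tax:
  ₹14000 × 16% = ₹2240
  ₹45000 × 25% = ₹11250
  → ₹13490

Shadow minimum tax:
  Adjusted income: ₹59000 + ₹15000 + ₹19000 = ₹93000
  Less exemption ₹28000 → base ₹65000
  ₹65000 × 14% = ₹9100

₹13490 > ₹9100, so the ordinary income tax governs.

₹13490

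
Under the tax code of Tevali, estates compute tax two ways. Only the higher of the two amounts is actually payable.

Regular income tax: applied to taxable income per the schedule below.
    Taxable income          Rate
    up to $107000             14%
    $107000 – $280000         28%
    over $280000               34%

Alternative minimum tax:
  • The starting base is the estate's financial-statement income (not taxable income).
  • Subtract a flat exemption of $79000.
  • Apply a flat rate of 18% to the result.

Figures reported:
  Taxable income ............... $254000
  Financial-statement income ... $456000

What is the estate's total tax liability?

$67860

Regular income tax:
  $107000 × 14% = $14980
  $147000 × 28% = $41160
  → $56140

Alternative minimum tax:
  Base (financial-statement income): $456000
  Less exemption $79000 → base $377000
  $377000 × 18% = $67860

$67860 > $56140, so the alternative minimum tax is the binding amount.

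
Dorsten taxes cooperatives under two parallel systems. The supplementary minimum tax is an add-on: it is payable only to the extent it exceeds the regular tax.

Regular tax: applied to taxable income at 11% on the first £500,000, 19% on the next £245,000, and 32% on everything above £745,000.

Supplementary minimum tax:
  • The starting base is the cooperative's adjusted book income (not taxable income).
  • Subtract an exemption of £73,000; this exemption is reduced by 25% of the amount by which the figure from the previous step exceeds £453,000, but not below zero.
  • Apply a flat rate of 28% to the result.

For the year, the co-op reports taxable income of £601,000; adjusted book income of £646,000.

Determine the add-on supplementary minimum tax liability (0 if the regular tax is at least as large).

Supplementary minimum tax:
  Base (adjusted book income): £646,000
  Exemption: £73,000 − 25% × (£646,000 − £453,000) = £73,000 − £48,250 = £24,750
  Base: £646,000 − £24,750 = £621,250
  £621,250 × 28% = £173,950

Regular tax:
  £500,000 × 11% = £55,000
  £101,000 × 19% = £19,190
  → £74,190

Excess of supplementary minimum tax over regular tax: £173,950 − £74,190 = £99,760.

£99,760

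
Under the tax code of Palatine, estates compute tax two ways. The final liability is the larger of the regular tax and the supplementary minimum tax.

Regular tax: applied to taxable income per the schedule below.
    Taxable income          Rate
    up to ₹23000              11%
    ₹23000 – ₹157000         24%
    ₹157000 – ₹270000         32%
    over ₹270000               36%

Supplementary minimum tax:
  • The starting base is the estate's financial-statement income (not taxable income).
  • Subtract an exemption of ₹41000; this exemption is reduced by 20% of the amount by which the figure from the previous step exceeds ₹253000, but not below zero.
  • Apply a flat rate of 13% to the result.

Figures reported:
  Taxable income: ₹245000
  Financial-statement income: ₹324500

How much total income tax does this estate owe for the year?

Regular tax:
  ₹23000 × 11% = ₹2530
  ₹134000 × 24% = ₹32160
  ₹88000 × 32% = ₹28160
  → ₹62850

Supplementary minimum tax:
  Base (financial-statement income): ₹324500
  Exemption: ₹41000 − 20% × (₹324500 − ₹253000) = ₹41000 − ₹14300 = ₹26700
  Base: ₹324500 − ₹26700 = ₹297800
  ₹297800 × 13% = ₹38714

₹62850 > ₹38714, so the regular tax governs.

₹62850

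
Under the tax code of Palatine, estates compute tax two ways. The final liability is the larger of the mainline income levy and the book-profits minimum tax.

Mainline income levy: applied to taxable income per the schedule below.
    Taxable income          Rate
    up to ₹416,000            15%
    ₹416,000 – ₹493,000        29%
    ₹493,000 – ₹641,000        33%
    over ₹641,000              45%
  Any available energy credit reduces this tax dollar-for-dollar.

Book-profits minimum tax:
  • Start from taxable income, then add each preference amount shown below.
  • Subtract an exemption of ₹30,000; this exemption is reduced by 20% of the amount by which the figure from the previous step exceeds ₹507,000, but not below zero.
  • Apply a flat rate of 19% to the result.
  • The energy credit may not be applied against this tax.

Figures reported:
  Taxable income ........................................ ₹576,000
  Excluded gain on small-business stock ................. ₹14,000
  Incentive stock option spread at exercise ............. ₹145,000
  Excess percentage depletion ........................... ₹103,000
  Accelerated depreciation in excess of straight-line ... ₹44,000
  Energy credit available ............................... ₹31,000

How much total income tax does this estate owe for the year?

₹167,580

Mainline income levy:
  ₹416,000 × 15% = ₹62,400
  ₹77,000 × 29% = ₹22,330
  ₹83,000 × 33% = ₹27,390
  → ₹112,120
  Less energy credit ₹31,000 → ₹81,120

Book-profits minimum tax:
  Adjusted income: ₹576,000 + ₹14,000 + ₹145,000 + ₹103,000 + ₹44,000 = ₹882,000
  Exemption: 20% × (₹882,000 − ₹507,000) = ₹75,000 ≥ ₹30,000, so the exemption is fully phased out
  Base: ₹882,000 − ₹0 = ₹882,000
  ₹882,000 × 19% = ₹167,580

₹167,580 > ₹81,120, so the book-profits minimum tax is the binding amount.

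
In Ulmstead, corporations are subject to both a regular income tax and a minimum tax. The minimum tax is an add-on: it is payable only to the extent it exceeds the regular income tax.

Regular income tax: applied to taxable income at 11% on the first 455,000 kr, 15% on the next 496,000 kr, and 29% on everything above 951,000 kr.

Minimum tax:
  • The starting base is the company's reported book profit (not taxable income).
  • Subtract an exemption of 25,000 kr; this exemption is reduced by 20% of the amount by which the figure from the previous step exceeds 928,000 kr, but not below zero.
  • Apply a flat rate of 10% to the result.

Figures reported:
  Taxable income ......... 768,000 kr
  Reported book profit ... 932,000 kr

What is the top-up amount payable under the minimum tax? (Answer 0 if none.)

0 kr

Regular income tax:
  455,000 kr × 11% = 50,050 kr
  313,000 kr × 15% = 46,950 kr
  → 97,000 kr

Minimum tax:
  Base (reported book profit): 932,000 kr
  Exemption: 25,000 kr − 20% × (932,000 kr − 928,000 kr) = 25,000 kr − 800 kr = 24,200 kr
  Base: 932,000 kr − 24,200 kr = 907,800 kr
  907,800 kr × 10% = 90,780 kr

90,780 kr ≤ 97,000 kr, so no add-on is due.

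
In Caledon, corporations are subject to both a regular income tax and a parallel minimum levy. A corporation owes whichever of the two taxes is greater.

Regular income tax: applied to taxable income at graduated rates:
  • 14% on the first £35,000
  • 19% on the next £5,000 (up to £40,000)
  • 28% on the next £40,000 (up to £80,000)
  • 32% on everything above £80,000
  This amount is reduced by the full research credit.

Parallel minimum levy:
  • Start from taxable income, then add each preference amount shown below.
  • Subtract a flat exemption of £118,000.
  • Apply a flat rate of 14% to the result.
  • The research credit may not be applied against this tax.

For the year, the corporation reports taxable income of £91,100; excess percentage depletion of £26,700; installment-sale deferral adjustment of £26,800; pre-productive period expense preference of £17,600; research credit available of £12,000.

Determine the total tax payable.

£8,602

Parallel minimum levy:
  Adjusted income: £91,100 + £26,700 + £26,800 + £17,600 = £162,200
  Less exemption £118,000 → base £44,200
  £44,200 × 14% = £6,188

Regular income tax:
  £35,000 × 14% = £4,900
  £5,000 × 19% = £950
  £40,000 × 28% = £11,200
  £11,100 × 32% = £3,552
  → £20,602
  Less research credit £12,000 → £8,602

£8,602 > £6,188, so the regular income tax governs.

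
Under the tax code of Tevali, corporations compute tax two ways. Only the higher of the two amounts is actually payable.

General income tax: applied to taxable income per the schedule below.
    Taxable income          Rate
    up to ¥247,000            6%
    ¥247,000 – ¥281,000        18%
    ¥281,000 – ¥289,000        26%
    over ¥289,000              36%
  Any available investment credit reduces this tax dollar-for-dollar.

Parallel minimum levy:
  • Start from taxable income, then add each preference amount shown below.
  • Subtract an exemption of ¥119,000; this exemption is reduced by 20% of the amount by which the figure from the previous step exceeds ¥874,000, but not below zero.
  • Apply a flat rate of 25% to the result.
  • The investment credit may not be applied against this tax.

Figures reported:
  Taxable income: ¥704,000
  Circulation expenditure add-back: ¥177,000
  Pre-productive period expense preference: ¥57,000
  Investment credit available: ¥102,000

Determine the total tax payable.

General income tax:
  ¥247,000 × 6% = ¥14,820
  ¥34,000 × 18% = ¥6,120
  ¥8,000 × 26% = ¥2,080
  ¥415,000 × 36% = ¥149,400
  → ¥172,420
  Less investment credit ¥102,000 → ¥70,420

Parallel minimum levy:
  Adjusted income: ¥704,000 + ¥177,000 + ¥57,000 = ¥938,000
  Exemption: ¥119,000 − 20% × (¥938,000 − ¥874,000) = ¥119,000 − ¥12,800 = ¥106,200
  Base: ¥938,000 − ¥106,200 = ¥831,800
  ¥831,800 × 25% = ¥207,950

¥207,950 > ¥70,420, so the parallel minimum levy is the binding amount.

¥207,950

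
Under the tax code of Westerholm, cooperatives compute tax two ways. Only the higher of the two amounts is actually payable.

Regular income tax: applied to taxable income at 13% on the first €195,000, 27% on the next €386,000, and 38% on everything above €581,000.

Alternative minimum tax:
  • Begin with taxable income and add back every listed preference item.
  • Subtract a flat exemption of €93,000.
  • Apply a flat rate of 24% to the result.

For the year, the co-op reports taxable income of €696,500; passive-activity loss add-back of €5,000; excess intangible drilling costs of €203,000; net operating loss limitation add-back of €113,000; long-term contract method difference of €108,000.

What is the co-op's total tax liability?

Regular income tax:
  €195,000 × 13% = €25,350
  €386,000 × 27% = €104,220
  €115,500 × 38% = €43,890
  → €173,460

Alternative minimum tax:
  Adjusted income: €696,500 + €5,000 + €203,000 + €113,000 + €108,000 = €1,125,500
  Less exemption €93,000 → base €1,032,500
  €1,032,500 × 24% = €247,800

€247,800 > €173,460, so the alternative minimum tax is the binding amount.

€247,800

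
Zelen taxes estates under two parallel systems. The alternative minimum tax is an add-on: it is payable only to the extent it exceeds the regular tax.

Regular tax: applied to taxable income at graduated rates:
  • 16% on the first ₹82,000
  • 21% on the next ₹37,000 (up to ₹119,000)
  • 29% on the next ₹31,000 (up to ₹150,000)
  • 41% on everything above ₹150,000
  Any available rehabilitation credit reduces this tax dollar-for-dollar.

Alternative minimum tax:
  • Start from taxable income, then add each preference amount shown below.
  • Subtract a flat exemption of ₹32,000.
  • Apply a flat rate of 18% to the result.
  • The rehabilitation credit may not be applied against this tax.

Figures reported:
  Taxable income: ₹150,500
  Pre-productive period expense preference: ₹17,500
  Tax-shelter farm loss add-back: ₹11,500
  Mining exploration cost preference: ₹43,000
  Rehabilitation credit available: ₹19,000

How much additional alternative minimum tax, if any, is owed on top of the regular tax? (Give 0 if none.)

₹23,205

Alternative minimum tax:
  Adjusted income: ₹150,500 + ₹17,500 + ₹11,500 + ₹43,000 = ₹222,500
  Less exemption ₹32,000 → base ₹190,500
  ₹190,500 × 18% = ₹34,290

Regular tax:
  ₹82,000 × 16% = ₹13,120
  ₹37,000 × 21% = ₹7,770
  ₹31,000 × 29% = ₹8,990
  ₹500 × 41% = ₹205
  → ₹30,085
  Less rehabilitation credit ₹19,000 → ₹11,085

Excess of alternative minimum tax over regular tax: ₹34,290 − ₹11,085 = ₹23,205.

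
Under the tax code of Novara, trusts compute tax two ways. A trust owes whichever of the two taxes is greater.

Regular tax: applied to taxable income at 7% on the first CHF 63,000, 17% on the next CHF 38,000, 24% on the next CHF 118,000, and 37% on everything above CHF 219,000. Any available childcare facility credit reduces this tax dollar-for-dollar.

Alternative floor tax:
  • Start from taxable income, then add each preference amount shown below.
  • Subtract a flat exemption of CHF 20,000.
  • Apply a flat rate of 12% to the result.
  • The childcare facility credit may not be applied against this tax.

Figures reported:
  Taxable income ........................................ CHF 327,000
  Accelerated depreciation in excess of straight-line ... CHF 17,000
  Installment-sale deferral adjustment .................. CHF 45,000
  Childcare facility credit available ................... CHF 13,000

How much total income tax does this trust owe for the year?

Regular tax:
  CHF 63,000 × 7% = CHF 4,410
  CHF 38,000 × 17% = CHF 6,460
  CHF 118,000 × 24% = CHF 28,320
  CHF 108,000 × 37% = CHF 39,960
  → CHF 79,150
  Less childcare facility credit CHF 13,000 → CHF 66,150

Alternative floor tax:
  Adjusted income: CHF 327,000 + CHF 17,000 + CHF 45,000 = CHF 389,000
  Less exemption CHF 20,000 → base CHF 369,000
  CHF 369,000 × 12% = CHF 44,280

CHF 66,150 > CHF 44,280, so the regular tax governs.

CHF 66,150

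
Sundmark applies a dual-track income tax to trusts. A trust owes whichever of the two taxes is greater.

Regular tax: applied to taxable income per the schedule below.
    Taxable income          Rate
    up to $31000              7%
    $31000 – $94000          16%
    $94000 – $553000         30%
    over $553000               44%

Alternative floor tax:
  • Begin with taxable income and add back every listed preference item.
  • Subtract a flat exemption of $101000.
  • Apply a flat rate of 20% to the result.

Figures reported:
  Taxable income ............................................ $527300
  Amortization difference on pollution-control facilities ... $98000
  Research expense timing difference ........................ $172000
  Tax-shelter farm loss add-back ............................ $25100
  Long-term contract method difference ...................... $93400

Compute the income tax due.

$162960

Alternative floor tax:
  Adjusted income: $527300 + $98000 + $172000 + $25100 + $93400 = $915800
  Less exemption $101000 → base $814800
  $814800 × 20% = $162960

Regular tax:
  $31000 × 7% = $2170
  $63000 × 16% = $10080
  $433300 × 30% = $129990
  → $142240

$162960 > $142240, so the alternative floor tax is the binding amount.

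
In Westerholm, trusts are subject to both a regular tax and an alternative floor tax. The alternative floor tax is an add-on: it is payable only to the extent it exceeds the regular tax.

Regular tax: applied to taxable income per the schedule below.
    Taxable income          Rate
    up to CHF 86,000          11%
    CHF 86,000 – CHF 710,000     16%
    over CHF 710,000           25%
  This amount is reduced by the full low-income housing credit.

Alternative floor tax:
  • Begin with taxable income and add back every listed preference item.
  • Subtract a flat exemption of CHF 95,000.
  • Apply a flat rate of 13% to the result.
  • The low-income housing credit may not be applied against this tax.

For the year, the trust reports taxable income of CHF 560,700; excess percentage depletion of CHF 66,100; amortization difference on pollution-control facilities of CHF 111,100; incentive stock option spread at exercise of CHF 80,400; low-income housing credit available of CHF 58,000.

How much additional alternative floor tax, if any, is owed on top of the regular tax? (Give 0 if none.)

Alternative floor tax:
  Adjusted income: CHF 560,700 + CHF 66,100 + CHF 111,100 + CHF 80,400 = CHF 818,300
  Less exemption CHF 95,000 → base CHF 723,300
  CHF 723,300 × 13% = CHF 94,029

Regular tax:
  CHF 86,000 × 11% = CHF 9,460
  CHF 474,700 × 16% = CHF 75,952
  → CHF 85,412
  Less low-income housing credit CHF 58,000 → CHF 27,412

Excess of alternative floor tax over regular tax: CHF 94,029 − CHF 27,412 = CHF 66,617.

CHF 66,617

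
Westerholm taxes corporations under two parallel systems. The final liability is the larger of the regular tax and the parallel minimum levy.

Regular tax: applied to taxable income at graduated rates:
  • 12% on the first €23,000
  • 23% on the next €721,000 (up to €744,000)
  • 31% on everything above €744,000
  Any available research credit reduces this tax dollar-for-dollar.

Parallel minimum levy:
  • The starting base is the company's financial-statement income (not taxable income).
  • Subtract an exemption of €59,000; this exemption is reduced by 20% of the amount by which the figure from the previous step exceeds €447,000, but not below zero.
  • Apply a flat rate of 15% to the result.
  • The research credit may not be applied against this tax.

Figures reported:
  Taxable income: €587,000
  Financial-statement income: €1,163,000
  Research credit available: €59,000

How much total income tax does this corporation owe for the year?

€174,450

Parallel minimum levy:
  Base (financial-statement income): €1,163,000
  Exemption: 20% × (€1,163,000 − €447,000) = €143,200 ≥ €59,000, so the exemption is fully phased out
  Base: €1,163,000 − €0 = €1,163,000
  €1,163,000 × 15% = €174,450

Regular tax:
  €23,000 × 12% = €2,760
  €564,000 × 23% = €129,720
  → €132,480
  Less research credit €59,000 → €73,480

€174,450 > €73,480, so the parallel minimum levy is the binding amount.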